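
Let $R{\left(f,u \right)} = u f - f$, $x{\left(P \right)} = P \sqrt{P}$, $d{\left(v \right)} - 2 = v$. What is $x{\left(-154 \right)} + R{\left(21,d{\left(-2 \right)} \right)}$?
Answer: $-21 - 154 i \sqrt{154} \approx -21.0 - 1911.1 i$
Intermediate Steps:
$d{\left(v \right)} = 2 + v$
$x{\left(P \right)} = P^{\frac{3}{2}}$
$R{\left(f,u \right)} = - f + f u$ ($R{\left(f,u \right)} = f u - f = - f + f u$)
$x{\left(-154 \right)} + R{\left(21,d{\left(-2 \right)} \right)} = \left(-154\right)^{\frac{3}{2}} + 21 \left(-1 + \left(2 - 2\right)\right) = - 154 i \sqrt{154} + 21 \left(-1 + 0\right) = - 154 i \sqrt{154} + 21 \left(-1\right) = - 154 i \sqrt{154} - 21 = -21 - 154 i \sqrt{154}$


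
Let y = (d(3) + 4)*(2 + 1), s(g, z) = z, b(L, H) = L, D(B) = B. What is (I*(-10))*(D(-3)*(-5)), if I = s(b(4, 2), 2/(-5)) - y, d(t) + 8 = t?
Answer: -390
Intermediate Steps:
d(t) = -8 + t
y = -3 (y = ((-8 + 3) + 4)*(2 + 1) = (-5 + 4)*3 = -1*3 = -3)
I = 13/5 (I = 2/(-5) - 1*(-3) = 2*(-⅕) + 3 = -⅖ + 3 = 13/5 ≈ 2.6000)
(I*(-10))*(D(-3)*(-5)) = ((13/5)*(-10))*(-3*(-5)) = -26*15 = -390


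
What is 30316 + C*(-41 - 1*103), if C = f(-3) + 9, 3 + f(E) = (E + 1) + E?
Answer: 30172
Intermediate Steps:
f(E) = -2 + 2*E (f(E) = -3 + ((E + 1) + E) = -3 + ((1 + E) + E) = -3 + (1 + 2*E) = -2 + 2*E)
C = 1 (C = (-2 + 2*(-3)) + 9 = (-2 - 6) + 9 = -8 + 9 = 1)
30316 + C*(-41 - 1*103) = 30316 + 1*(-41 - 1*103) = 30316 + 1*(-41 - 103) = 30316 + 1*(-144) = 30316 - 144 = 30172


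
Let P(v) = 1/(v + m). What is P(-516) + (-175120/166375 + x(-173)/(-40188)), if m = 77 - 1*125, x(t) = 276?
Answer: -6063424849/5713728900 ≈ -1.0612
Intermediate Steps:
m = -48 (m = 77 - 125 = -48)
P(v) = 1/(-48 + v) (P(v) = 1/(v - 48) = 1/(-48 + v))
P(-516) + (-175120/166375 + x(-173)/(-40188)) = 1/(-48 - 516) + (-175120/166375 + 276/(-40188)) = 1/(-564) + (-175120*1/166375 + 276*(-1/40188)) = -1/564 + (-3184/3025 - 23/3349) = -1/564 - 10732791/10130725 = -6063424849/5713728900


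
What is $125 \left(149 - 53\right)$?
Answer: $12000$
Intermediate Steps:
$125 \left(149 - 53\right) = 125 \cdot 96 = 12000$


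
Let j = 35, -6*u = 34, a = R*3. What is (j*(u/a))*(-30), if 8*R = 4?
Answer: 11900/3 ≈ 3966.7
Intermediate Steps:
R = ½ (R = (⅛)*4 = ½ ≈ 0.50000)
a = 3/2 (a = (½)*3 = 3/2 ≈ 1.5000)
u = -17/3 (u = -⅙*34 = -17/3 ≈ -5.6667)
(j*(u/a))*(-30) = (35*(-17/(3*3/2)))*(-30) = (35*(-17/3*⅔))*(-30) = (35*(-34/9))*(-30) = -1190/9*(-30) = 11900/3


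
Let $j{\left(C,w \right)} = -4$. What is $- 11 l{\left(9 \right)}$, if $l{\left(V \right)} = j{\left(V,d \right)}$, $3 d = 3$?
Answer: $44$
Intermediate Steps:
$d = 1$ ($d = \frac{1}{3} \cdot 3 = 1$)
$l{\left(V \right)} = -4$
$- 11 l{\left(9 \right)} = \left(-11\right) \left(-4\right) = 44$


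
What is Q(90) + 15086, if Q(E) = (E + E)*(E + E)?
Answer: 47486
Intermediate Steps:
Q(E) = 4*E² (Q(E) = (2*E)*(2*E) = 4*E²)
Q(90) + 15086 = 4*90² + 15086 = 4*8100 + 15086 = 32400 + 15086 = 47486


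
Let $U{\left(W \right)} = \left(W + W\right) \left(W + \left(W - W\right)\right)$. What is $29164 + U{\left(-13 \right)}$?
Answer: $29502$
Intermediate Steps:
$U{\left(W \right)} = 2 W^{2}$ ($U{\left(W \right)} = 2 W \left(W + 0\right) = 2 W W = 2 W^{2}$)
$29164 + U{\left(-13 \right)} = 29164 + 2 \left(-13\right)^{2} = 29164 + 2 \cdot 169 = 29164 + 338 = 29502$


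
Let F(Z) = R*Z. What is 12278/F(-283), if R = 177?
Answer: -12278/50091 ≈ -0.24511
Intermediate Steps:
F(Z) = 177*Z
12278/F(-283) = 12278/((177*(-283))) = 12278/(-50091) = 12278*(-1/50091) = -12278/50091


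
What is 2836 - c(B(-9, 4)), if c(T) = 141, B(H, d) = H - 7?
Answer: 2695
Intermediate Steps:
B(H, d) = -7 + H
2836 - c(B(-9, 4)) = 2836 - 1*141 = 2836 - 141 = 2695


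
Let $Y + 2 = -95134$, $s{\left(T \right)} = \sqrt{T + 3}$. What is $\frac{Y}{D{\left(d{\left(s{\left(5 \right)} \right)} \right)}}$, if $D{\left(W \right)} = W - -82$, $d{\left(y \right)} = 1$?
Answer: $- \frac{95136}{83} \approx -1146.2$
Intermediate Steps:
$s{\left(T \right)} = \sqrt{3 + T}$
$Y = -95136$ ($Y = -2 - 95134 = -95136$)
$D{\left(W \right)} = 82 + W$ ($D{\left(W \right)} = W + 82 = 82 + W$)
$\frac{Y}{D{\left(d{\left(s{\left(5 \right)} \right)} \right)}} = - \frac{95136}{82 + 1} = - \frac{95136}{83}$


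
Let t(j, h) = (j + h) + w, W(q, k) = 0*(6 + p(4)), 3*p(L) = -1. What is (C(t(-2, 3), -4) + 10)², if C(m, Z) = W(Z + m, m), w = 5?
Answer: 100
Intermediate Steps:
p(L) = -⅓ (p(L) = (⅓)*(-1) = -⅓)
W(q, k) = 0 (W(q, k) = 0*(6 - ⅓) = 0*(17/3) = 0)
t(j, h) = 5 + h + j (t(j, h) = (j + h) + 5 = (h + j) + 5 = 5 + h + j)
C(m, Z) = 0
(C(t(-2, 3), -4) + 10)² = (0 + 10)² = 10² = 100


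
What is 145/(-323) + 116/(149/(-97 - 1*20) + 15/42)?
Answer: -3241591/25517 ≈ -127.04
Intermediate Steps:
145/(-323) + 116/(149/(-97 - 1*20) + 15/42) = 145*(-1/323) + 116/(149/(-97 - 20) + 15*(1/42)) = -145/323 + 116/(149/(-117) + 5/14) = -145/323 + 116/(149*(-1/117) + 5/14) = -145/323 + 116/(-149/117 + 5/14) = -145/323 + 116/(-1501/1638) = -145/323 + 116*(-1638/1501) = -145/323 - 190008/1501 = -3241591/25517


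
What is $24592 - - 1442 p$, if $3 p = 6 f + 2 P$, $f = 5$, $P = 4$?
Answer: $\frac{128572}{3} \approx 42857.0$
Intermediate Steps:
$p = \frac{38}{3}$ ($p = \frac{6 \cdot 5 + 2 \cdot 4}{3} = \frac{30 + 8}{3} = \frac{1}{3} \cdot 38 = \frac{38}{3} \approx 12.667$)
$24592 - - 1442 p = 24592 - \left(-1442\right) \frac{38}{3} = 24592 - - \frac{54796}{3} = 24592 + \frac{54796}{3} = \frac{128572}{3}$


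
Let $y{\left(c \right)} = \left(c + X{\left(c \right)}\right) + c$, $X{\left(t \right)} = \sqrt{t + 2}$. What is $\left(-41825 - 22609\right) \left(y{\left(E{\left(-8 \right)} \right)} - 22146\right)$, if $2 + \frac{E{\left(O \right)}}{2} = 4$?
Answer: $1426439892 - 64434 \sqrt{6} \approx 1.4263 \cdot 10^{9}$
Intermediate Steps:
$E{\left(O \right)} = 4$ ($E{\left(O \right)} = -4 + 2 \cdot 4 = -4 + 8 = 4$)
$X{\left(t \right)} = \sqrt{2 + t}$
$y{\left(c \right)} = \sqrt{2 + c} + 2 c$ ($y{\left(c \right)} = \left(c + \sqrt{2 + c}\right) + c = \sqrt{2 + c} + 2 c$)
$\left(-41825 - 22609\right) \left(y{\left(E{\left(-8 \right)} \right)} - 22146\right) = \left(-41825 - 22609\right) \left(\left(\sqrt{2 + 4} + 2 \cdot 4\right) - 22146\right) = - 64434 \left(\left(\sqrt{6} + 8\right) - 22146\right) = - 64434 \left(\left(8 + \sqrt{6}\right) - 22146\right) = - 64434 \left(-22138 + \sqrt{6}\right) = 1426439892 - 64434 \sqrt{6}$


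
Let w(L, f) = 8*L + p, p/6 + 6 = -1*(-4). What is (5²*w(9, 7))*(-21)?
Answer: -31500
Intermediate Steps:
p = -12 (p = -36 + 6*(-1*(-4)) = -36 + 6*4 = -36 + 24 = -12)
w(L, f) = -12 + 8*L (w(L, f) = 8*L - 12 = -12 + 8*L)
(5²*w(9, 7))*(-21) = (5²*(-12 + 8*9))*(-21) = (25*(-12 + 72))*(-21) = (25*60)*(-21) = 1500*(-21) = -31500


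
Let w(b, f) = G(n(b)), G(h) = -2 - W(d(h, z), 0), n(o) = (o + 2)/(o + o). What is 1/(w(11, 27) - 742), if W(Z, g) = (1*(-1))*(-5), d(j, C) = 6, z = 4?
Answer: -1/749 ≈ -0.0013351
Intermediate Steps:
W(Z, g) = 5 (W(Z, g) = -1*(-5) = 5)
n(o) = (2 + o)/(2*o) (n(o) = (2 + o)/((2*o)) = (2 + o)*(1/(2*o)) = (2 + o)/(2*o))
G(h) = -7 (G(h) = -2 - 1*5 = -2 - 5 = -7)
w(b, f) = -7
1/(w(11, 27) - 742) = 1/(-7 - 742) = 1/(-749) = -1/749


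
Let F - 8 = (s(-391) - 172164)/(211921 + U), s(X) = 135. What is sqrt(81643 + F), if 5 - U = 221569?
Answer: sqrt(7594177073946)/9643 ≈ 285.78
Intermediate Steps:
U = -221564 (U = 5 - 1*221569 = 5 - 221569 = -221564)
F = 249173/9643 (F = 8 + (135 - 172164)/(211921 - 221564) = 8 - 172029/(-9643) = 8 - 172029*(-1/9643) = 8 + 172029/9643 = 249173/9643 ≈ 25.840)
sqrt(81643 + F) = sqrt(81643 + 249173/9643) = sqrt(787532622/9643) = sqrt(7594177073946)/9643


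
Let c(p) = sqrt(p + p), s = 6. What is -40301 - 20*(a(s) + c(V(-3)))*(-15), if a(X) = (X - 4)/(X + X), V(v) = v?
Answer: -40251 + 300*I*sqrt(6) ≈ -40251.0 + 734.85*I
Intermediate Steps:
c(p) = sqrt(2)*sqrt(p) (c(p) = sqrt(2*p) = sqrt(2)*sqrt(p))
a(X) = (-4 + X)/(2*X) (a(X) = (-4 + X)/((2*X)) = (-4 + X)*(1/(2*X)) = (-4 + X)/(2*X))
-40301 - 20*(a(s) + c(V(-3)))*(-15) = -40301 - 20*((1/2)*(-4 + 6)/6 + sqrt(2)*sqrt(-3))*(-15) = -40301 - 20*((1/2)*(1/6)*2 + sqrt(2)*(I*sqrt(3)))*(-15) = -40301 - 20*(1/6 + I*sqrt(6))*(-15) = -40301 + (-10/3 - 20*I*sqrt(6))*(-15) = -40301 + (50 + 300*I*sqrt(6)) = -40251 + 300*I*sqrt(6)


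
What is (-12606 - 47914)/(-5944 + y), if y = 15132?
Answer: -15130/2297 ≈ -6.5869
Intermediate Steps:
(-12606 - 47914)/(-5944 + y) = (-12606 - 47914)/(-5944 + 15132) = -60520/9188 = -60520*1/9188 = -15130/2297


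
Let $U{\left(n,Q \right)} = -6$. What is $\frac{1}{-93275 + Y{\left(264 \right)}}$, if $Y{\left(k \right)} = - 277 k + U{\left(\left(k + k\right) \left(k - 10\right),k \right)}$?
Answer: $- \frac{1}{166409} \approx -6.0093 \cdot 10^{-6}$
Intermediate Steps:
$Y{\left(k \right)} = -6 - 277 k$ ($Y{\left(k \right)} = - 277 k - 6 = -6 - 277 k$)
$\frac{1}{-93275 + Y{\left(264 \right)}} = \frac{1}{-93275 - 73134} = \frac{1}{-166409} = - \frac{1}{166409}$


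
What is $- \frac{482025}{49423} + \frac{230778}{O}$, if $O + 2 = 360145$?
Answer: $- \frac{162192188481}{17799347489} \approx -9.1123$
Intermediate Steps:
$O = 360143$ ($O = -2 + 360145 = 360143$)
$- \frac{482025}{49423} + \frac{230778}{O} = - \frac{482025}{49423} + \frac{230778}{360143} = - \frac{162192188481}{17799347489}$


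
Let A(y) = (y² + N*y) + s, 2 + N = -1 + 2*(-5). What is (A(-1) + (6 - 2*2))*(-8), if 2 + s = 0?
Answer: -112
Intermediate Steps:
s = -2 (s = -2 + 0 = -2)
N = -13 (N = -2 + (-1 + 2*(-5)) = -2 + (-1 - 10) = -2 - 11 = -13)
A(y) = -2 + y² - 13*y (A(y) = (y² - 13*y) - 2 = -2 + y² - 13*y)
(A(-1) + (6 - 2*2))*(-8) = ((-2 + (-1)² - 13*(-1)) + (6 - 2*2))*(-8) = ((-2 + 1 + 13) + (6 - 4))*(-8) = (12 + 2)*(-8) = 14*(-8) = -112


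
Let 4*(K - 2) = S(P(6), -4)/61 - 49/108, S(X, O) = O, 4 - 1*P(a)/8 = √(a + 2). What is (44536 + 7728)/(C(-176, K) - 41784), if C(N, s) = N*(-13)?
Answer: -6533/4937 ≈ -1.3233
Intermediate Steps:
P(a) = 32 - 8*√(2 + a) (P(a) = 32 - 8*√(a + 2) = 32 - 8*√(2 + a))
K = 49283/26352 (K = 2 + (-4/61 - 49/108)/4 = 2 + (¼)*(-3421/6588) = 2 - 3421/26352 = 49283/26352 ≈ 1.8702)
C(N, s) = -13*N
(44536 + 7728)/(C(-176, K) - 41784) = (44536 + 7728)/(-13*(-176) - 41784) = 52264/(2288 - 41784) = 52264/(-39496) = 52264*(-1/39496) = -6533/4937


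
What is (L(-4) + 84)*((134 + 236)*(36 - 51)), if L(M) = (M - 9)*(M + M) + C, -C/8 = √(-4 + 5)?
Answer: -999000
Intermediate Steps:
C = -8 (C = -8*√(-4 + 5) = -8*√1 = -8*1 = -8)
L(M) = -8 + 2*M*(-9 + M) (L(M) = (M - 9)*(M + M) - 8 = (-9 + M)*(2*M) - 8 = 2*M*(-9 + M) - 8 = -8 + 2*M*(-9 + M))
(L(-4) + 84)*((134 + 236)*(36 - 51)) = ((-8 - 18*(-4) + 2*(-4)²) + 84)*((134 + 236)*(36 - 51)) = ((-8 + 72 + 2*16) + 84)*(370*(-15)) = ((-8 + 72 + 32) + 84)*(-5550) = (96 + 84)*(-5550) = 180*(-5550) = -999000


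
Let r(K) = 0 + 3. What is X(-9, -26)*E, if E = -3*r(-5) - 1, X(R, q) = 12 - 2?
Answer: -100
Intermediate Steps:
r(K) = 3
X(R, q) = 10
E = -10 (E = -3*3 - 1 = -9 - 1 = -10)
X(-9, -26)*E = 10*(-10) = -100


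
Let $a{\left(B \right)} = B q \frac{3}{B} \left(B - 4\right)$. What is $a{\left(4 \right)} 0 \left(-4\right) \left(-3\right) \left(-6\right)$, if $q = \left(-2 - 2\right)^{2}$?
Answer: $0$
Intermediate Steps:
$q = 16$ ($q = \left(-4\right)^{2} = 16$)
$a{\left(B \right)} = -192 + 48 B$ ($a{\left(B \right)} = B 16 \frac{3}{B} \left(B - 4\right) = 16 B \frac{3}{B} \left(-4 + B\right) = 48 \left(-4 + B\right) = -192 + 48 B$)
$a{\left(4 \right)} 0 \left(-4\right) \left(-3\right) \left(-6\right) = \left(-192 + 48 \cdot 4\right) 0 \left(-4\right) \left(-3\right) \left(-6\right) = \left(-192 + 192\right) 0 \left(-3\right) \left(-6\right) = 0 \cdot 0 \left(-6\right) = 0 \left(-6\right) = 0$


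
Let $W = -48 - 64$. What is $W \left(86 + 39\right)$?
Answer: $-14000$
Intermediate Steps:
$W = -112$
$W \left(86 + 39\right) = - 112 \left(86 + 39\right) = \left(-112\right) 125 = -14000$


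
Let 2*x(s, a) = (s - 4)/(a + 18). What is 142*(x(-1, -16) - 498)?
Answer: -141787/2 ≈ -70894.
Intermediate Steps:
x(s, a) = (-4 + s)/(2*(18 + a)) (x(s, a) = ((s - 4)/(a + 18))/2 = ((-4 + s)/(18 + a))/2 = (-4 + s)/(2*(18 + a)))
142*(x(-1, -16) - 498) = 142*((-4 - 1)/(2*(18 - 16)) - 498) = 142*((1/2)*(-5)/2 - 498) = 142*((1/2)*(1/2)*(-5) - 498) = 142*(-5/4 - 498) = 142*(-1997/4) = -141787/2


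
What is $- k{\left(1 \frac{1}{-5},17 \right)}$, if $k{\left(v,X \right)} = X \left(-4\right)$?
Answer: $68$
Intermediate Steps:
$k{\left(v,X \right)} = - 4 X$
$- k{\left(1 \frac{1}{-5},17 \right)} = - \left(-4\right) 17 = \left(-1\right) \left(-68\right) = 68$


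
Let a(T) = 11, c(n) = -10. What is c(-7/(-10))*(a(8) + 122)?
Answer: -1330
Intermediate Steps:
c(-7/(-10))*(a(8) + 122) = -10*(11 + 122) = -10*133 = -1330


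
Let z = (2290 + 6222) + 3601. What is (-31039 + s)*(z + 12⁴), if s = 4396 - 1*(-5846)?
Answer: -683160653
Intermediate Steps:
z = 12113 (z = 8512 + 3601 = 12113)
s = 10242 (s = 4396 + 5846 = 10242)
(-31039 + s)*(z + 12⁴) = (-31039 + 10242)*(12113 + 12⁴) = -20797*(12113 + 20736) = -20797*32849 = -683160653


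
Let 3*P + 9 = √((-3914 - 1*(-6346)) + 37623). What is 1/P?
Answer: 27/39974 + 3*√40055/39974 ≈ 0.015696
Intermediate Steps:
P = -3 + √40055/3 (P = -3 + √((-3914 - 1*(-6346)) + 37623)/3 = -3 + √((-3914 + 6346) + 37623)/3 = -3 + √(2432 + 37623)/3 = -3 + √40055/3 ≈ 63.712)
1/P = 1/(-3 + √40055/3)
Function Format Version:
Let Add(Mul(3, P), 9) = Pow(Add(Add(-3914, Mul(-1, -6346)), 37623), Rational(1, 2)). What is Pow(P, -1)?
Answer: Add(Rational(27, 39974), Mul(Rational(3, 39974), Pow(40055, Rational(1, 2)))) ≈ 0.015696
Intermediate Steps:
P = Add(-3, Mul(Rational(1, 3), Pow(40055, Rational(1, 2)))) (P = Add(-3, Mul(Rational(1, 3), Pow(Add(Add(-3914, Mul(-1, -6346)), 37623), Rational(1, 2)))) = Add(-3, Mul(Rational(1, 3), Pow(Add(Add(-3914, 6346), 37623), Rational(1, 2)))) = Add(-3, Mul(Rational(1, 3), Pow(Add(2432, 37623), Rational(1, 2)))) = Add(-3, Mul(Rational(1, 3), Pow(40055, Rational(1, 2)))) ≈ 63.712)
Pow(P, -1) = Pow(Add(-3, Mul(Rational(1, 3), Pow(40055, Rational(1, 2)))), -1)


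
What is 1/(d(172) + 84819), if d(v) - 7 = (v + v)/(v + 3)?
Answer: 175/14844894 ≈ 1.1789e-5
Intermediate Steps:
d(v) = 7 + 2*v/(3 + v) (d(v) = 7 + (v + v)/(v + 3) = 7 + (2*v)/(3 + v) = 7 + 2*v/(3 + v))
1/(d(172) + 84819) = 1/(3*(7 + 3*172)/(3 + 172) + 84819) = 1/(3*(7 + 516)/175 + 84819) = 1/(3*(1/175)*523 + 84819) = 1/(1569/175 + 84819) = 1/(14844894/175) = 175/14844894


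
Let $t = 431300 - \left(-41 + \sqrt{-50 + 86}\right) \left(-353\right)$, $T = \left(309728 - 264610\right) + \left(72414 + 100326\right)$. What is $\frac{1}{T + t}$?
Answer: $\frac{1}{636803} \approx 1.5703 \cdot 10^{-6}$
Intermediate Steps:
$T = 217858$ ($T = 45118 + 172740 = 217858$)
$t = 418945$ ($t = 431300 - \left(-41 + \sqrt{36}\right) \left(-353\right) = 431300 - \left(-41 + 6\right) \left(-353\right) = 431300 - \left(-35\right) \left(-353\right) = 431300 - 12355 = 418945$)
$\frac{1}{T + t} = \frac{1}{217858 + 418945} = \frac{1}{636803}$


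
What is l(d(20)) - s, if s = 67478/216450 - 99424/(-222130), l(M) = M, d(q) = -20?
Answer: -49905499147/2404001925 ≈ -20.759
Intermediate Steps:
s = 1825460647/2404001925 (s = 67478*(1/216450) - 99424*(-1/222130) = 33739/108225 + 49712/111065 = 1825460647/2404001925 ≈ 0.75934)
l(d(20)) - s = -20 - 1*1825460647/2404001925 = -20 - 1825460647/2404001925 = -49905499147/2404001925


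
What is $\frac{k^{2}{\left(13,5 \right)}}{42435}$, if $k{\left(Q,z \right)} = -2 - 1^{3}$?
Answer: $\frac{1}{4715} \approx 0.00021209$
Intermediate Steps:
$k{\left(Q,z \right)} = -3$ ($k{\left(Q,z \right)} = -2 - 1 = -3$)
$\frac{k^{2}{\left(13,5 \right)}}{42435} = \frac{\left(-3\right)^{2}}{42435} = 9 \cdot \frac{1}{42435} = \frac{1}{4715}$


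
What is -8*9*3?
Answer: -216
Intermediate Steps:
-8*9*3 = -72*3 = -216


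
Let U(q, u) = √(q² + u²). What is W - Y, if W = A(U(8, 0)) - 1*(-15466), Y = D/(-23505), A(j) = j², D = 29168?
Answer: 365061818/23505 ≈ 15531.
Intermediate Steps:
Y = -29168/23505 (Y = 29168/(-23505) = 29168*(-1/23505) = -29168/23505 ≈ -1.2409)
W = 15530 (W = (√(8² + 0²))² - 1*(-15466) = (√(64 + 0))² + 15466 = (√64)² + 15466 = 8² + 15466 = 64 + 15466 = 15530)
W - Y = 15530 - 1*(-29168/23505) = 15530 + 29168/23505 = 365061818/23505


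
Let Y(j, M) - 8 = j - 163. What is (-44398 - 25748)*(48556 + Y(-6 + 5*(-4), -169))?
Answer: -3393312750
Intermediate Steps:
Y(j, M) = -155 + j (Y(j, M) = 8 + (j - 163) = 8 + (-163 + j) = -155 + j)
(-44398 - 25748)*(48556 + Y(-6 + 5*(-4), -169)) = (-44398 - 25748)*(48556 + (-155 + (-6 + 5*(-4)))) = -70146*(48556 + (-155 + (-6 - 20))) = -70146*(48556 + (-155 - 26)) = -70146*(48556 - 181) = -70146*48375 = -3393312750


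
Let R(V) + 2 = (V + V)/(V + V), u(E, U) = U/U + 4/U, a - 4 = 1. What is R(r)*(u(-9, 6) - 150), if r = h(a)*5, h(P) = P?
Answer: 445/3 ≈ 148.33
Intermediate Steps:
a = 5 (a = 4 + 1 = 5)
u(E, U) = 1 + 4/U
r = 25 (r = 5*5 = 25)
R(V) = -1 (R(V) = -2 + (V + V)/(V + V) = -2 + (2*V)/((2*V)) = -2 + (2*V)*(1/(2*V)) = -2 + 1 = -1)
R(r)*(u(-9, 6) - 150) = -((4 + 6)/6 - 150) = -((⅙)*10 - 150) = -(5/3 - 150) = -1*(-445/3) = 445/3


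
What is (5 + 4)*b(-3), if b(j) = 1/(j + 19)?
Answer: 9/16 ≈ 0.56250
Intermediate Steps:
b(j) = 1/(19 + j)
(5 + 4)*b(-3) = (5 + 4)/(19 - 3) = 9/16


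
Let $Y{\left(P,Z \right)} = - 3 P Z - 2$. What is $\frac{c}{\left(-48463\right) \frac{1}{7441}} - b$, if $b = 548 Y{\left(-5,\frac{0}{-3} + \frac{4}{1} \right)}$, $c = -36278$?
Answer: $- \frac{1270403394}{48463} \approx -26214.0$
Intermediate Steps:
$Y{\left(P,Z \right)} = -2 - 3 P Z$ ($Y{\left(P,Z \right)} = - 3 P Z - 2 = -2 - 3 P Z$)
$b = 31784$ ($b = 548 \left(-2 - - 15 \left(\frac{0}{-3} + \frac{4}{1}\right)\right) = 548 \left(-2 - - 15 \left(0 \left(- \frac{1}{3}\right) + 4 \cdot 1\right)\right) = 548 \left(-2 - - 15 \left(0 + 4\right)\right) = 548 \left(-2 - \left(-15\right) 4\right) = 548 \left(-2 + 60\right) = 548 \cdot 58 = 31784$)
$\frac{c}{\left(-48463\right) \frac{1}{7441}} - b = - \frac{36278}{\left(-48463\right) \frac{1}{7441}} - 31784 = - \frac{36278}{- \frac{48463}{7441}} - 31784 = \left(-36278\right) \left(- \frac{7441}{48463}\right) - 31784 = \frac{269944598}{48463} - 31784 = - \frac{1270403394}{48463}$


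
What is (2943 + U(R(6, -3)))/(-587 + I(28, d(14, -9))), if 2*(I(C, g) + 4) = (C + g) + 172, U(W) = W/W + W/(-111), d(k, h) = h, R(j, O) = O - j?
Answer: -217862/36667 ≈ -5.9416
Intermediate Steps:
U(W) = 1 - W/111 (U(W) = 1 + W*(-1/111) = 1 - W/111)
I(C, g) = 82 + C/2 + g/2 (I(C, g) = -4 + ((C + g) + 172)/2 = -4 + (172 + C + g)/2 = -4 + (86 + C/2 + g/2) = 82 + C/2 + g/2)
(2943 + U(R(6, -3)))/(-587 + I(28, d(14, -9))) = (2943 + (1 - (-3 - 1*6)/111))/(-587 + (82 + (1/2)*28 + (1/2)*(-9))) = (2943 + (1 - (-3 - 6)/111))/(-587 + (82 + 14 - 9/2)) = (2943 + (1 - 1/111*(-9)))/(-587 + 183/2) = (2943 + (1 + 3/37))/(-991/2) = (2943 + 40/37)*(-2/991) = (108931/37)*(-2/991) = -217862/36667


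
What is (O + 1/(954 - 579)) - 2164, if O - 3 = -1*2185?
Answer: -1629749/375 ≈ -4346.0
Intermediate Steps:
O = -2182 (O = 3 - 1*2185 = 3 - 2185 = -2182)
(O + 1/(954 - 579)) - 2164 = (-2182 + 1/(954 - 579)) - 2164 = (-2182 + 1/375) - 2164 = -818249/375 - 2164 = -1629749/375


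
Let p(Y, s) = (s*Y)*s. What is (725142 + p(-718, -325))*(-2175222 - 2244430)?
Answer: 331976007824416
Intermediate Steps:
p(Y, s) = Y*s**2 (p(Y, s) = (Y*s)*s = Y*s**2)
(725142 + p(-718, -325))*(-2175222 - 2244430) = (725142 - 718*(-325)**2)*(-2175222 - 2244430) = (725142 - 718*105625)*(-4419652) = (725142 - 75838750)*(-4419652) = -75113608*(-4419652) = 331976007824416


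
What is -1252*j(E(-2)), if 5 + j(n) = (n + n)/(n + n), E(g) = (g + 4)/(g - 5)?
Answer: 5008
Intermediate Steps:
E(g) = (4 + g)/(-5 + g)
j(n) = -4 (j(n) = -5 + (n + n)/(n + n) = -5 + (2*n)/((2*n)) = -5 + (2*n)*(1/(2*n)) = -5 + 1 = -4)
-1252*j(E(-2)) = -1252*(-4) = -313*(-16) = 5008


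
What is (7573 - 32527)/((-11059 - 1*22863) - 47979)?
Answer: 24954/81901 ≈ 0.30469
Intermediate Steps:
(7573 - 32527)/((-11059 - 1*22863) - 47979) = -24954/((-11059 - 22863) - 47979) = -24954/(-33922 - 47979) = -24954/(-81901) = -24954*(-1/81901) = 24954/81901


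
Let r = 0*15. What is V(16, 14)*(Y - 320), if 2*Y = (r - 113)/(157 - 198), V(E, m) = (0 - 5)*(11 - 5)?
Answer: 391905/41 ≈ 9558.7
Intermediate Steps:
r = 0
V(E, m) = -30 (V(E, m) = -5*6 = -30)
Y = 113/82 (Y = ((0 - 113)/(157 - 198))/2 = (-113/(-41))/2 = (-113*(-1/41))/2 = (½)*(113/41) = 113/82 ≈ 1.3780)
V(16, 14)*(Y - 320) = -30*(113/82 - 320) = -30*(-26127/82) = 391905/41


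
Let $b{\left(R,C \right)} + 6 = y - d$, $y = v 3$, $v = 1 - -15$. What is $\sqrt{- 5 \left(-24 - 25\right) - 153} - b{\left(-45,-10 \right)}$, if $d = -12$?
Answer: $-54 + 2 \sqrt{23} \approx -44.408$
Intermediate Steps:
$v = 16$ ($v = 1 + 15 = 16$)
$y = 48$ ($y = 16 \cdot 3 = 48$)
$b{\left(R,C \right)} = 54$ ($b{\left(R,C \right)} = -6 + \left(48 - -12\right) = -6 + \left(48 + 12\right) = -6 + 60 = 54$)
$\sqrt{- 5 \left(-24 - 25\right) - 153} - b{\left(-45,-10 \right)} = \sqrt{- 5 \left(-24 - 25\right) - 153} - 54 = \sqrt{\left(-5\right) \left(-49\right) - 153} - 54 = \sqrt{245 - 153} - 54 = \sqrt{92} - 54 = 2 \sqrt{23} - 54 = -54 + 2 \sqrt{23}$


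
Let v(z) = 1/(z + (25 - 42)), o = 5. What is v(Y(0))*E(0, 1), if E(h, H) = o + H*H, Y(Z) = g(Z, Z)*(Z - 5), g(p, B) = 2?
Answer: -2/9 ≈ -0.22222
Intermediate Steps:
Y(Z) = -10 + 2*Z (Y(Z) = 2*(Z - 5) = 2*(-5 + Z) = -10 + 2*Z)
E(h, H) = 5 + H² (E(h, H) = 5 + H*H = 5 + H²)
v(z) = 1/(-17 + z) (v(z) = 1/(z - 17) = 1/(-17 + z))
v(Y(0))*E(0, 1) = (5 + 1²)/(-17 + (-10 + 2*0)) = (5 + 1)/(-17 + (-10 + 0)) = 6/(-17 - 10) = 6/(-27) = -1/27*6 = -2/9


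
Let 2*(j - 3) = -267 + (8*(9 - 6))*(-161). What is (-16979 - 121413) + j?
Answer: -280909/2 ≈ -1.4045e+5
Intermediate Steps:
j = -4125/2 (j = 3 + (-267 + (8*(9 - 6))*(-161))/2 = 3 + (-267 + (8*3)*(-161))/2 = 3 + (-267 + 24*(-161))/2 = 3 + (-267 - 3864)/2 = 3 + (½)*(-4131) = 3 - 4131/2 = -4125/2 ≈ -2062.5)
(-16979 - 121413) + j = (-16979 - 121413) - 4125/2 = -138392 - 4125/2 = -280909/2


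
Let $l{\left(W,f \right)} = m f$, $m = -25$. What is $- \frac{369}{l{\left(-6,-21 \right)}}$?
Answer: $- \frac{123}{175} \approx -0.70286$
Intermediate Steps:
$l{\left(W,f \right)} = - 25 f$
$- \frac{369}{l{\left(-6,-21 \right)}} = - \frac{369}{\left(-25\right) \left(-21\right)} = - \frac{369}{525} = \left(-369\right) \frac{1}{525} = - \frac{123}{175}$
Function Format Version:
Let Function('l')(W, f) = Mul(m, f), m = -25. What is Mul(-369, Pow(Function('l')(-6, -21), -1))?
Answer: Rational(-123, 175) ≈ -0.70286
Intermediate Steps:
Function('l')(W, f) = Mul(-25, f)
Mul(-369, Pow(Function('l')(-6, -21), -1)) = Mul(-369, Pow(Mul(-25, -21), -1)) = Mul(-369, Pow(525, -1)) = Mul(-369, Rational(1, 525)) = Rational(-123, 175)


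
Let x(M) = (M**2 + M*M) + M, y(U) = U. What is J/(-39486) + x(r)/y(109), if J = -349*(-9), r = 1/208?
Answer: -1233663363/15517260928 ≈ -0.079503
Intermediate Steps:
r = 1/208 ≈ 0.0048077
J = 3141
x(M) = M + 2*M**2 (x(M) = (M**2 + M**2) + M = 2*M**2 + M = M + 2*M**2)
J/(-39486) + x(r)/y(109) = 3141/(-39486) + ((1 + 2*(1/208))/208)/109 = 3141*(-1/39486) + ((1 + 1/104)/208)*(1/109) = -1047/13162 + ((1/208)*(105/104))*(1/109) = -1047/13162 + (105/21632)*(1/109) = -1047/13162 + 105/2357888 = -1233663363/15517260928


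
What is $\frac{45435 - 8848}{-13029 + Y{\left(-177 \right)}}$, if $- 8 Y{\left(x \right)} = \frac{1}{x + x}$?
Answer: $- \frac{103614384}{36898127} \approx -2.8081$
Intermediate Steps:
$Y{\left(x \right)} = - \frac{1}{16 x}$ ($Y{\left(x \right)} = - \frac{1}{8 \left(x + x\right)} = - \frac{1}{8 \cdot 2 x} = - \frac{\frac{1}{2} \frac{1}{x}}{8} = - \frac{1}{16 x}$)
$\frac{45435 - 8848}{-13029 + Y{\left(-177 \right)}} = \frac{45435 - 8848}{-13029 - \frac{1}{16 \left(-177\right)}} = \frac{36587}{-13029 - - \frac{1}{2832}} = \frac{36587}{-13029 + \frac{1}{2832}} = \frac{36587}{- \frac{36898127}{2832}} = 36587 \left(- \frac{2832}{36898127}\right) = - \frac{103614384}{36898127}$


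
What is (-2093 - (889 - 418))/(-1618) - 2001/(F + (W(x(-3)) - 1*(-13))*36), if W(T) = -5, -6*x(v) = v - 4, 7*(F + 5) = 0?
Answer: -1256003/228947 ≈ -5.4860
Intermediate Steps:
F = -5 (F = -5 + (⅐)*0 = -5 + 0 = -5)
x(v) = ⅔ - v/6 (x(v) = -(v - 4)/6 = -(-4 + v)/6 = ⅔ - v/6)
(-2093 - (889 - 418))/(-1618) - 2001/(F + (W(x(-3)) - 1*(-13))*36) = (-2093 - (889 - 418))/(-1618) - 2001/(-5 + (-5 - 1*(-13))*36) = (-2093 - 1*471)*(-1/1618) - 2001/(-5 + (-5 + 13)*36) = (-2093 - 471)*(-1/1618) - 2001/(-5 + 8*36) = -2564*(-1/1618) - 2001/(-5 + 288) = 1282/809 - 2001/283 = -1256003/228947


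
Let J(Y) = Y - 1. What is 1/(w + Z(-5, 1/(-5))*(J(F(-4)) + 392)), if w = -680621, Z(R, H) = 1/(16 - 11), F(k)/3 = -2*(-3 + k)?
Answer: -5/3402672 ≈ -1.4694e-6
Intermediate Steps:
F(k) = 18 - 6*k (F(k) = 3*(-2*(-3 + k)) = 3*(6 - 2*k) = 18 - 6*k)
Z(R, H) = 1/5
J(Y) = -1 + Y
1/(w + Z(-5, 1/(-5))*(J(F(-4)) + 392)) = 1/(-680621 + ((-1 + (18 - 6*(-4))) + 392)/5) = 1/(-680621 + ((-1 + (18 + 24)) + 392)/5) = 1/(-680621 + ((-1 + 42) + 392)/5) = 1/(-680621 + (41 + 392)/5) = 1/(-680621 + (1/5)*433) = 1/(-680621 + 433/5) = 1/(-3402672/5) = -5/3402672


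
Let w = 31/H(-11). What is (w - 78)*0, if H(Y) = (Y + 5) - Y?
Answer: 0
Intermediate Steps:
H(Y) = 5 (H(Y) = (5 + Y) - Y = 5)
w = 31/5 ≈ 6.2000
(w - 78)*0 = (31/5 - 78)*0 = -359/5*0 = 0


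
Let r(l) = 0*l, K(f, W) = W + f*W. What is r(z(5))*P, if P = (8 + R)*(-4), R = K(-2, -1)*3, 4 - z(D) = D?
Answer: 0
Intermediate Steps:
z(D) = 4 - D
K(f, W) = W + W*f
r(l) = 0
R = 3 (R = -(1 - 2)*3 = -1*(-1)*3 = 1*3 = 3)
P = -44 (P = (8 + 3)*(-4) = 11*(-4) = -44)
r(z(5))*P = 0*(-44) = 0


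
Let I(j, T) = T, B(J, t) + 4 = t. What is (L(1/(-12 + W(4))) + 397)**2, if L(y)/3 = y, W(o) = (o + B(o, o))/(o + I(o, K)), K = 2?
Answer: 181953121/1156 ≈ 1.5740e+5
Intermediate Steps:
B(J, t) = -4 + t
W(o) = (-4 + 2*o)/(2 + o) (W(o) = (o + (-4 + o))/(o + 2) = (-4 + 2*o)/(2 + o))
L(y) = 3*y
(L(1/(-12 + W(4))) + 397)**2 = (3/(-12 + 2*(-2 + 4)/(2 + 4)) + 397)**2 = (3/(-12 + 2*2/6) + 397)**2 = (3/(-12 + 2*(1/6)*2) + 397)**2 = (3/(-12 + 2/3) + 397)**2 = (3/(-34/3) + 397)**2 = (3*(-3/34) + 397)**2 = (-9/34 + 397)**2 = (13489/34)**2 = 181953121/1156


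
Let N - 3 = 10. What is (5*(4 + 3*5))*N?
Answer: 1235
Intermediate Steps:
N = 13 (N = 3 + 10 = 13)
(5*(4 + 3*5))*N = (5*(4 + 3*5))*13 = (5*(4 + 15))*13 = (5*19)*13 = 95*13 = 1235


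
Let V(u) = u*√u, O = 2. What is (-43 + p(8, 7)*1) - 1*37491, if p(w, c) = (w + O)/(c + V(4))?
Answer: -112600/3 ≈ -37533.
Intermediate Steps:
V(u) = u^(3/2)
p(w, c) = (2 + w)/(8 + c) (p(w, c) = (w + 2)/(c + 4^(3/2)) = (2 + w)/(c + 8) = (2 + w)/(8 + c))
(-43 + p(8, 7)*1) - 1*37491 = (-43 + ((2 + 8)/(8 + 7))*1) - 1*37491 = (-43 + (10/15)*1) - 37491 = (-43 + ((1/15)*10)*1) - 37491 = (-43 + (⅔)*1) - 37491 = (-43 + ⅔) - 37491 = -127/3 - 37491 = -112600/3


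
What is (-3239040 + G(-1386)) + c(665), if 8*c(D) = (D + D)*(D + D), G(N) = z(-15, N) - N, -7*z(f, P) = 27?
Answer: -42231635/14 ≈ -3.0165e+6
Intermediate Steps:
z(f, P) = -27/7 (z(f, P) = -⅐*27 = -27/7)
G(N) = -27/7 - N
c(D) = D²/2 (c(D) = ((D + D)*(D + D))/8 = ((2*D)*(2*D))/8 = (4*D²)/8 = D²/2)
(-3239040 + G(-1386)) + c(665) = (-3239040 + (-27/7 - 1*(-1386))) + (½)*665² = (-3239040 + (-27/7 + 1386)) + (½)*442225 = (-3239040 + 9675/7) + 442225/2 = -22663605/7 + 442225/2 = -42231635/14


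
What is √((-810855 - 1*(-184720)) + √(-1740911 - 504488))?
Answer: √(-626135 + I*√2245399) ≈ 0.947 + 791.29*I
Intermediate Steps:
√((-810855 - 1*(-184720)) + √(-1740911 - 504488)) = √((-810855 + 184720) + √(-2245399)) = √(-626135 + I*√2245399)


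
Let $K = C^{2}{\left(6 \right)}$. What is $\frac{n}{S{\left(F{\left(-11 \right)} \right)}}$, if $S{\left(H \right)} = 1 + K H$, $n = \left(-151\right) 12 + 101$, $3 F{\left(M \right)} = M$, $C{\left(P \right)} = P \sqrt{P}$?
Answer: $\frac{1711}{791} \approx 2.1631$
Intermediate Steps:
$C{\left(P \right)} = P^{\frac{3}{2}}$
$K = 216$ ($K = \left(6^{\frac{3}{2}}\right)^{2} = \left(6 \sqrt{6}\right)^{2} = 216$)
$F{\left(M \right)} = \frac{M}{3}$
$n = -1711$ ($n = -1812 + 101 = -1711$)
$S{\left(H \right)} = 1 + 216 H$
$\frac{n}{S{\left(F{\left(-11 \right)} \right)}} = - \frac{1711}{1 + 216 \cdot \frac{1}{3} \left(-11\right)} = - \frac{1711}{1 + 216 \left(- \frac{11}{3}\right)} = - \frac{1711}{1 - 792} = - \frac{1711}{-791} = \left(-1711\right) \left(- \frac{1}{791}\right) = \frac{1711}{791}$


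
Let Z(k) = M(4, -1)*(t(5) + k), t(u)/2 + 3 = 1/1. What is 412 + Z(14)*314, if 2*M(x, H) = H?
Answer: -1158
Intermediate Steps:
M(x, H) = H/2
t(u) = -4 (t(u) = -6 + 2/1 = -6 + 2*1 = -6 + 2 = -4)
Z(k) = 2 - k/2 (Z(k) = ((½)*(-1))*(-4 + k) = -(-4 + k)/2 = 2 - k/2)
412 + Z(14)*314 = 412 + (2 - ½*14)*314 = 412 + (2 - 7)*314 = 412 - 5*314 = 412 - 1570 = -1158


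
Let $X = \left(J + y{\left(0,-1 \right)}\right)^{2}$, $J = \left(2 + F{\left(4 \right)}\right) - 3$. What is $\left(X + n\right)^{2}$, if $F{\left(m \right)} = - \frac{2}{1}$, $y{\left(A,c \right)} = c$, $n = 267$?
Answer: $80089$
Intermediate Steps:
$F{\left(m \right)} = -2$ ($F{\left(m \right)} = \left(-2\right) 1 = -2$)
$J = -3$ ($J = \left(2 - 2\right) - 3 = 0 - 3 = -3$)
$X = 16$ ($X = \left(-3 - 1\right)^{2} = \left(-4\right)^{2} = 16$)
$\left(X + n\right)^{2} = \left(16 + 267\right)^{2} = 283^{2} = 80089$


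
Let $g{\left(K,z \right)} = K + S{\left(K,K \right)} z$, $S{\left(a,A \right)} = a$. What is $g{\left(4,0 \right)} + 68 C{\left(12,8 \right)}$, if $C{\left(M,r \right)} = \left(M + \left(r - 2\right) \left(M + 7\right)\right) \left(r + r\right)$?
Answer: $137092$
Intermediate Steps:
$g{\left(K,z \right)} = K + K z$
$C{\left(M,r \right)} = 2 r \left(M + \left(-2 + r\right) \left(7 + M\right)\right)$ ($C{\left(M,r \right)} = \left(M + \left(-2 + r\right) \left(7 + M\right)\right) 2 r = 2 r \left(M + \left(-2 + r\right) \left(7 + M\right)\right)$)
$g{\left(4,0 \right)} + 68 C{\left(12,8 \right)} = 4 \left(1 + 0\right) + 68 \cdot 2 \cdot 8 \left(-14 - 12 + 7 \cdot 8 + 12 \cdot 8\right) = 4 \cdot 1 + 68 \cdot 2 \cdot 8 \left(-14 - 12 + 56 + 96\right) = 4 + 68 \cdot 2 \cdot 8 \cdot 126 = 4 + 68 \cdot 2016 = 4 + 137088 = 137092$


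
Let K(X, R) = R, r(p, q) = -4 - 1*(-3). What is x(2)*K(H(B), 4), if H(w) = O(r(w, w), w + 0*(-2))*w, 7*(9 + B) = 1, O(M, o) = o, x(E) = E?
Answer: 8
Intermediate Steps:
r(p, q) = -1 (r(p, q) = -4 + 3 = -1)
B = -62/7 (B = -9 + (1/7)*1 = -9 + 1/7 = -62/7 ≈ -8.8571)
H(w) = w**2 (H(w) = (w + 0*(-2))*w = (w + 0)*w = w*w = w**2)
x(2)*K(H(B), 4) = 2*4 = 8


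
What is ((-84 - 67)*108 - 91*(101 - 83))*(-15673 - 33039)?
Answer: 874185552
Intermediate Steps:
((-84 - 67)*108 - 91*(101 - 83))*(-15673 - 33039) = (-151*108 - 91*18)*(-48712) = (-16308 - 1638)*(-48712) = -17946*(-48712) = 874185552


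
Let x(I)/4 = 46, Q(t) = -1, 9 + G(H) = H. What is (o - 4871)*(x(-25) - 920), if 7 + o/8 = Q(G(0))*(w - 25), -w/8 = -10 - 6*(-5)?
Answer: 2536992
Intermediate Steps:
G(H) = -9 + H
x(I) = 184 (x(I) = 4*46 = 184)
w = -160 (w = -8*(-10 - 6*(-5)) = -8*(-10 - 1*(-30)) = -8*(-10 + 30) = -8*20 = -160)
o = 1424 (o = -56 + 8*(-(-160 - 25)) = -56 + 8*(-1*(-185)) = -56 + 8*185 = -56 + 1480 = 1424)
(o - 4871)*(x(-25) - 920) = (1424 - 4871)*(184 - 920) = -3447*(-736) = 2536992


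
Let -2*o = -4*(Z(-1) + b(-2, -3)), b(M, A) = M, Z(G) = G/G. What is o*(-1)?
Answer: 2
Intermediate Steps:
Z(G) = 1
o = -2 (o = -(-2)*(1 - 2) = -(-2)*(-1) = -½*4 = -2)
o*(-1) = -2*(-1) = 2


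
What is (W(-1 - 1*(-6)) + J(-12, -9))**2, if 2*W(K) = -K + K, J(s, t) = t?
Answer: 81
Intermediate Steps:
W(K) = 0 (W(K) = (-K + K)/2 = (1/2)*0 = 0)
(W(-1 - 1*(-6)) + J(-12, -9))**2 = (0 - 9)**2 = (-9)**2 = 81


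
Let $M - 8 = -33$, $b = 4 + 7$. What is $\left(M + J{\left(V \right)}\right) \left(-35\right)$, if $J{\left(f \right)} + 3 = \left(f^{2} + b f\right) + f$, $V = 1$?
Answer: $525$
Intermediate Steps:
$b = 11$
$M = -25$ ($M = 8 - 33 = -25$)
$J{\left(f \right)} = -3 + f^{2} + 12 f$ ($J{\left(f \right)} = -3 + \left(\left(f^{2} + 11 f\right) + f\right) = -3 + \left(f^{2} + 12 f\right) = -3 + f^{2} + 12 f$)
$\left(M + J{\left(V \right)}\right) \left(-35\right) = \left(-25 + \left(-3 + 1^{2} + 12 \cdot 1\right)\right) \left(-35\right) = \left(-25 + \left(-3 + 1 + 12\right)\right) \left(-35\right) = \left(-25 + 10\right) \left(-35\right) = \left(-15\right) \left(-35\right) = 525$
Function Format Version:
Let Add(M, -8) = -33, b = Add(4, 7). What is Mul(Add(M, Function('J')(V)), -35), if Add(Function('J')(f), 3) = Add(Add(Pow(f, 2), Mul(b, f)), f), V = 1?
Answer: 525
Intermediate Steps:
b = 11
M = -25 (M = Add(8, -33) = -25)
Function('J')(f) = Add(-3, Pow(f, 2), Mul(12, f)) (Function('J')(f) = Add(-3, Add(Add(Pow(f, 2), Mul(11, f)), f)) = Add(-3, Add(Pow(f, 2), Mul(12, f))) = Add(-3, Pow(f, 2), Mul(12, f)))
Mul(Add(M, Function('J')(V)), -35) = Mul(Add(-25, Add(-3, Pow(1, 2), Mul(12, 1))), -35) = Mul(Add(-25, Add(-3, 1, 12)), -35) = Mul(Add(-25, 10), -35) = Mul(-15, -35) = 525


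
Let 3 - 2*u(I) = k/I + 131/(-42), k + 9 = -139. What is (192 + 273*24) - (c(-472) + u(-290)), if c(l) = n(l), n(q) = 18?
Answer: 81888523/12180 ≈ 6723.2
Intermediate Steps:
k = -148 (k = -9 - 139 = -148)
c(l) = 18
u(I) = 257/84 + 74/I (u(I) = 3/2 - (-148/I + 131/(-42))/2 = 3/2 - (-148/I + 131*(-1/42))/2 = 3/2 - (-148/I - 131/42)/2 = 3/2 - (-131/42 - 148/I)/2 = 3/2 + (131/84 + 74/I) = 257/84 + 74/I)
(192 + 273*24) - (c(-472) + u(-290)) = (192 + 273*24) - (18 + (257/84 + 74/(-290))) = (192 + 6552) - (18 + (257/84 + 74*(-1/290))) = 6744 - (18 + (257/84 - 37/145)) = 6744 - (18 + 34157/12180) = 6744 - 1*253397/12180 = 6744 - 253397/12180 = 81888523/12180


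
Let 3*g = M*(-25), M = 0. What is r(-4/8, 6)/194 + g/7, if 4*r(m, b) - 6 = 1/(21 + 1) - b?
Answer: 1/17072 ≈ 5.8575e-5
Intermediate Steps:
g = 0 (g = (0*(-25))/3 = (⅓)*0 = 0)
r(m, b) = 133/88 - b/4 (r(m, b) = 3/2 + (1/(21 + 1) - b)/4 = 3/2 + (1/22 - b)/4 = 3/2 + (1/88 - b/4) = 133/88 - b/4)
r(-4/8, 6)/194 + g/7 = (133/88 - ¼*6)/194 + 0/7 = (133/88 - 3/2)*(1/194) + 0*(⅐) = (1/88)*(1/194) + 0 = 1/17072 + 0 = 1/17072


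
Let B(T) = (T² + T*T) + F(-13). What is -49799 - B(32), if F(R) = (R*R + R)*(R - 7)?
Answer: -48727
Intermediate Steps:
F(R) = (-7 + R)*(R + R²) (F(R) = (R² + R)*(-7 + R) = (R + R²)*(-7 + R) = (-7 + R)*(R + R²))
B(T) = -3120 + 2*T² (B(T) = (T² + T*T) - 13*(-7 + (-13)² - 6*(-13)) = (T² + T²) - 13*(-7 + 169 + 78) = 2*T² - 13*240 = 2*T² - 3120 = -3120 + 2*T²)
-49799 - B(32) = -49799 - (-3120 + 2*32²) = -49799 - (-3120 + 2*1024) = -49799 - (-3120 + 2048) = -49799 - 1*(-1072) = -49799 + 1072 = -48727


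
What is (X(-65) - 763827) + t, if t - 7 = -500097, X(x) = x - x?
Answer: -1263917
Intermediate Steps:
X(x) = 0
t = -500090 (t = 7 - 500097 = -500090)
(X(-65) - 763827) + t = (0 - 763827) - 500090 = -763827 - 500090 = -1263917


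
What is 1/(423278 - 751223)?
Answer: -1/327945 ≈ -3.0493e-6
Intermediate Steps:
1/(423278 - 751223) = 1/(-327945) = -1/327945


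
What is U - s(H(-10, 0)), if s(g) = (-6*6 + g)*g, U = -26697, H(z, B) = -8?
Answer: -27049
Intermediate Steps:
s(g) = g*(-36 + g) (s(g) = (-36 + g)*g = g*(-36 + g))
U - s(H(-10, 0)) = -26697 - (-8)*(-36 - 8) = -26697 - (-8)*(-44) = -26697 - 1*352 = -26697 - 352 = -27049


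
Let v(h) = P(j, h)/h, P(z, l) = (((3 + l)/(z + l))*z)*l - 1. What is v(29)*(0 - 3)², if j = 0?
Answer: -9/29 ≈ -0.31034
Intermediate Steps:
P(z, l) = -1 + l*z*(3 + l)/(l + z) (P(z, l) = (((3 + l)/(l + z))*z)*l - 1 = (z*(3 + l)/(l + z))*l - 1 = l*z*(3 + l)/(l + z) - 1 = -1 + l*z*(3 + l)/(l + z))
v(h) = -1/h (v(h) = ((-h - 1*0 + 0*h² + 3*h*0)/(h + 0))/h = ((-h + 0 + 0 + 0)/h)/h = ((-h)/h)/h = -1/h)
v(29)*(0 - 3)² = (-1/29)*(0 - 3)² = -1*1/29*(-3)² = -1/29*9 = -9/29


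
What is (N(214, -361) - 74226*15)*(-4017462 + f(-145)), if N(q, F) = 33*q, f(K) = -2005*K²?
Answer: 51082025830536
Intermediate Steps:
(N(214, -361) - 74226*15)*(-4017462 + f(-145)) = (33*214 - 74226*15)*(-4017462 - 2005*(-145)²) = (7062 - 1113390)*(-4017462 - 2005*21025) = -1106328*(-4017462 - 42155125) = -1106328*(-46172587) = 51082025830536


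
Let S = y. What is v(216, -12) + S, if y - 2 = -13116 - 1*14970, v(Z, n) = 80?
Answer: -28004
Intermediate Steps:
y = -28084 (y = 2 + (-13116 - 1*14970) = 2 + (-13116 - 14970) = 2 - 28086 = -28084)
S = -28084
v(216, -12) + S = 80 - 28084 = -28004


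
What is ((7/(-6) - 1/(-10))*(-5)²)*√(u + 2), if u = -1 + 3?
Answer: -160/3 ≈ -53.333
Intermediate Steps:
u = 2
((7/(-6) - 1/(-10))*(-5)²)*√(u + 2) = ((7/(-6) - 1/(-10))*(-5)²)*√(2 + 2) = ((7*(-⅙) - 1*(-⅒))*25)*√4 = ((-7/6 + ⅒)*25)*2 = -16/15*25*2 = -80/3*2 = -160/3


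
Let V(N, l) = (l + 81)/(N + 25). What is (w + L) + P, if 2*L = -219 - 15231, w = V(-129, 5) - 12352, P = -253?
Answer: -1057203/52 ≈ -20331.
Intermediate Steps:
V(N, l) = (81 + l)/(25 + N)
w = -642347/52 (w = (81 + 5)/(25 - 129) - 12352 = 86/(-104) - 12352 = -1/104*86 - 12352 = -43/52 - 12352 = -642347/52 ≈ -12353.)
L = -7725 (L = (-219 - 15231)/2 = (1/2)*(-15450) = -7725)
(w + L) + P = (-642347/52 - 7725) - 253 = -1044047/52 - 253 = -1057203/52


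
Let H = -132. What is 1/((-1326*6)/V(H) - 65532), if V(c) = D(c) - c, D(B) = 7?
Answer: -139/9116904 ≈ -1.5246e-5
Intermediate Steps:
V(c) = 7 - c
1/((-1326*6)/V(H) - 65532) = 1/((-1326*6)/(7 - 1*(-132)) - 65532) = 1/(-7956/(7 + 132) - 65532) = 1/(-7956/139 - 65532) = 1/(-9116904/139) = -139/9116904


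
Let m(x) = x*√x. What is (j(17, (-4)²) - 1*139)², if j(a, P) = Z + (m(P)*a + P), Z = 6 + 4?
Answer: 950625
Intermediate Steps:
m(x) = x^(3/2)
Z = 10
j(a, P) = 10 + P + a*P^(3/2) (j(a, P) = 10 + (P^(3/2)*a + P) = 10 + (a*P^(3/2) + P) = 10 + (P + a*P^(3/2)) = 10 + P + a*P^(3/2))
(j(17, (-4)²) - 1*139)² = ((10 + (-4)² + 17*((-4)²)^(3/2)) - 1*139)² = ((10 + 16 + 17*16^(3/2)) - 139)² = ((10 + 16 + 17*64) - 139)² = ((10 + 16 + 1088) - 139)² = (1114 - 139)² = 975² = 950625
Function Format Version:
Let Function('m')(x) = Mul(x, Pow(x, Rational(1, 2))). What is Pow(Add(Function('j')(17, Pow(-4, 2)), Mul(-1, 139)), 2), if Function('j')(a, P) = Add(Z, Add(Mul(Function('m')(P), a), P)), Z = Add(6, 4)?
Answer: 950625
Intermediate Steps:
Function('m')(x) = Pow(x, Rational(3, 2))
Z = 10
Function('j')(a, P) = Add(10, P, Mul(a, Pow(P, Rational(3, 2)))) (Function('j')(a, P) = Add(10, Add(Mul(Pow(P, Rational(3, 2)), a), P)) = Add(10, Add(Mul(a, Pow(P, Rational(3, 2))), P)) = Add(10, Add(P, Mul(a, Pow(P, Rational(3, 2))))) = Add(10, P, Mul(a, Pow(P, Rational(3, 2)))))
Pow(Add(Function('j')(17, Pow(-4, 2)), Mul(-1, 139)), 2) = Pow(Add(Add(10, Pow(-4, 2), Mul(17, Pow(Pow(-4, 2), Rational(3, 2)))), Mul(-1, 139)), 2) = Pow(Add(Add(10, 16, Mul(17, Pow(16, Rational(3, 2)))), -139), 2) = Pow(Add(Add(10, 16, Mul(17, 64)), -139), 2) = Pow(Add(Add(10, 16, 1088), -139), 2) = Pow(Add(1114, -139), 2) = Pow(975, 2) = 950625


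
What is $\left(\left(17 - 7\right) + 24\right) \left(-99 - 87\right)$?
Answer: $-6324$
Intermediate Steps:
$\left(\left(17 - 7\right) + 24\right) \left(-99 - 87\right) = \left(10 + 24\right) \left(-186\right) = 34 \left(-186\right) = -6324$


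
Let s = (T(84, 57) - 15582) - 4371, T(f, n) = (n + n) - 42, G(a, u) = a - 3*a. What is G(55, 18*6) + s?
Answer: -19991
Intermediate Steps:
G(a, u) = -2*a
T(f, n) = -42 + 2*n (T(f, n) = 2*n - 42 = -42 + 2*n)
s = -19881 (s = ((-42 + 2*57) - 15582) - 4371 = ((-42 + 114) - 15582) - 4371 = (72 - 15582) - 4371 = -15510 - 4371 = -19881)
G(55, 18*6) + s = -2*55 - 19881 = -110 - 19881 = -19991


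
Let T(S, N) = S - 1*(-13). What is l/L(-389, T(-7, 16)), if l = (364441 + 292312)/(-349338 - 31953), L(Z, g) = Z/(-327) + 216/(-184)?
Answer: -1646479771/14997446 ≈ -109.78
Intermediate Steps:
T(S, N) = 13 + S (T(S, N) = S + 13 = 13 + S)
L(Z, g) = -27/23 - Z/327 (L(Z, g) = Z*(-1/327) + 216*(-1/184) = -Z/327 - 27/23 = -27/23 - Z/327)
l = -656753/381291 (l = 656753/(-381291) = 656753*(-1/381291) = -656753/381291 ≈ -1.7224)
l/L(-389, T(-7, 16)) = -656753/(381291*(-27/23 - 1/327*(-389))) = -656753/(381291*(-27/23 + 389/327)) = -656753/(381291*118/7521) = -656753/381291*7521/118 = -1646479771/14997446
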